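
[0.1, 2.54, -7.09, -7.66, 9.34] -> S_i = Random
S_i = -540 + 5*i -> [-540, -535, -530, -525, -520]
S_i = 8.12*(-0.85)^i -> [8.12, -6.9, 5.87, -4.99, 4.24]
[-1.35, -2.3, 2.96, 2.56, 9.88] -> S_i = Random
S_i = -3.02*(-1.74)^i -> [-3.02, 5.25, -9.14, 15.91, -27.68]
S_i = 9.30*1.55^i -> [9.3, 14.42, 22.34, 34.63, 53.68]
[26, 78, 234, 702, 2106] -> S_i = 26*3^i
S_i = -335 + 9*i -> [-335, -326, -317, -308, -299]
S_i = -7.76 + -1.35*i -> [-7.76, -9.11, -10.46, -11.81, -13.16]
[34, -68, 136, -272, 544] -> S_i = 34*-2^i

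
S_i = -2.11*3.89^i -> [-2.11, -8.21, -31.93, -124.2, -483.15]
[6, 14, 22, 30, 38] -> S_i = 6 + 8*i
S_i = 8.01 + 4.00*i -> [8.01, 12.01, 16.01, 20.01, 24.01]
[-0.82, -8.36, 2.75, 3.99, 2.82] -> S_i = Random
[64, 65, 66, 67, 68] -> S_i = 64 + 1*i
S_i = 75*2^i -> [75, 150, 300, 600, 1200]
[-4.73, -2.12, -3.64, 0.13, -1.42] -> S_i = Random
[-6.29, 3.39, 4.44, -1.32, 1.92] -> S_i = Random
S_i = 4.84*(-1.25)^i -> [4.84, -6.05, 7.56, -9.45, 11.82]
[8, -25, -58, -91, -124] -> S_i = 8 + -33*i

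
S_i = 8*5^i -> [8, 40, 200, 1000, 5000]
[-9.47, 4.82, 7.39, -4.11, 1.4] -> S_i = Random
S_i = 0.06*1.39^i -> [0.06, 0.08, 0.12, 0.16, 0.22]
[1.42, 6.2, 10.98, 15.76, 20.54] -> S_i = 1.42 + 4.78*i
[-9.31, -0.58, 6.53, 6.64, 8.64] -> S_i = Random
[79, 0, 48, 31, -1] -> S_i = Random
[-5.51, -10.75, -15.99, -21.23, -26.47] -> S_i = -5.51 + -5.24*i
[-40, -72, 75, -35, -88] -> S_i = Random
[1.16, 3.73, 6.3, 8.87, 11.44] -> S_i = 1.16 + 2.57*i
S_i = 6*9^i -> [6, 54, 486, 4374, 39366]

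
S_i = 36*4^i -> [36, 144, 576, 2304, 9216]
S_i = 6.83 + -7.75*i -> [6.83, -0.92, -8.67, -16.42, -24.17]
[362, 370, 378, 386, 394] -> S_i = 362 + 8*i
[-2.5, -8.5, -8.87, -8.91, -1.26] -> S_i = Random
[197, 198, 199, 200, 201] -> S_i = 197 + 1*i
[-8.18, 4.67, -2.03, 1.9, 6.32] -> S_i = Random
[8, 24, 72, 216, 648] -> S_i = 8*3^i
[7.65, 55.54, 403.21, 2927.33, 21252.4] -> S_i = 7.65*7.26^i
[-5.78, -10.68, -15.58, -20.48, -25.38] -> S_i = -5.78 + -4.90*i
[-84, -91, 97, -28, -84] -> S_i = Random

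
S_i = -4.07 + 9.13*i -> [-4.07, 5.06, 14.19, 23.32, 32.45]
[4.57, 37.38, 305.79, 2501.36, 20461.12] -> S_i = 4.57*8.18^i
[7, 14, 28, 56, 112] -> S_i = 7*2^i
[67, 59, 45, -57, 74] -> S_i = Random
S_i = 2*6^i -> [2, 12, 72, 432, 2592]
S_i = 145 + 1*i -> [145, 146, 147, 148, 149]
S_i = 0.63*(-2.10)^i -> [0.63, -1.32, 2.78, -5.83, 12.25]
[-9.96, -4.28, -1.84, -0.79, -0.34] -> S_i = -9.96*0.43^i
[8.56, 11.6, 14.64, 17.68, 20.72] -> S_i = 8.56 + 3.04*i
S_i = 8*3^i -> [8, 24, 72, 216, 648]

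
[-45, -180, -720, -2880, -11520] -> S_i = -45*4^i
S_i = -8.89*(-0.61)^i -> [-8.89, 5.42, -3.31, 2.02, -1.23]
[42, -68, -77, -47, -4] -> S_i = Random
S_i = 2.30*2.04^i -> [2.3, 4.69, 9.57, 19.53, 39.83]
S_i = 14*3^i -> [14, 42, 126, 378, 1134]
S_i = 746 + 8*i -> [746, 754, 762, 770, 778]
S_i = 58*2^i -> [58, 116, 232, 464, 928]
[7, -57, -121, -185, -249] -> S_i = 7 + -64*i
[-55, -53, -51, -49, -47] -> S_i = -55 + 2*i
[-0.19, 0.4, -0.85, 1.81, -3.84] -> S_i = -0.19*(-2.12)^i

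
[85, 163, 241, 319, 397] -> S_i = 85 + 78*i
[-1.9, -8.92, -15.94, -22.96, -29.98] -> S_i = -1.90 + -7.02*i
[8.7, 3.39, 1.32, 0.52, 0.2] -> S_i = 8.70*0.39^i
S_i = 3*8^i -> [3, 24, 192, 1536, 12288]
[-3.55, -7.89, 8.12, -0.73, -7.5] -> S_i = Random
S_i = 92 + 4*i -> [92, 96, 100, 104, 108]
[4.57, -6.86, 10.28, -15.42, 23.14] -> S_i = 4.57*(-1.50)^i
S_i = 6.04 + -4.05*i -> [6.04, 1.99, -2.06, -6.11, -10.16]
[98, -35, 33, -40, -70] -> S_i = Random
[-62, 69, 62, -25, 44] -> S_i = Random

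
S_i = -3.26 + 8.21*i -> [-3.26, 4.95, 13.16, 21.37, 29.58]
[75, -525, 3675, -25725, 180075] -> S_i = 75*-7^i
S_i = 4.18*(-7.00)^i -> [4.18, -29.26, 204.82, -1433.74, 10036.18]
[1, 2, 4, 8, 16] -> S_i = 1*2^i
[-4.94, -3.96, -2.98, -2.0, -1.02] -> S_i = -4.94 + 0.98*i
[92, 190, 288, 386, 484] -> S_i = 92 + 98*i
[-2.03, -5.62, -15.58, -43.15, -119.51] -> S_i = -2.03*2.77^i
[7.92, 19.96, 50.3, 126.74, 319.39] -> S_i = 7.92*2.52^i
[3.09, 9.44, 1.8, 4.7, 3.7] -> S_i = Random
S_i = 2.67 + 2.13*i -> [2.67, 4.8, 6.93, 9.06, 11.19]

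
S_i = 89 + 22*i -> [89, 111, 133, 155, 177]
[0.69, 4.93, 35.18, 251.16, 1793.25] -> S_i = 0.69*7.14^i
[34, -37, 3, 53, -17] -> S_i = Random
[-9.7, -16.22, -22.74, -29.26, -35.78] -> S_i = -9.70 + -6.52*i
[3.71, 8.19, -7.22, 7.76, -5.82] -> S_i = Random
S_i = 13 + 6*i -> [13, 19, 25, 31, 37]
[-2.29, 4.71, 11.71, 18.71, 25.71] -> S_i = -2.29 + 7.00*i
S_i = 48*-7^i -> [48, -336, 2352, -16464, 115248]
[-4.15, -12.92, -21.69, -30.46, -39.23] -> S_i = -4.15 + -8.77*i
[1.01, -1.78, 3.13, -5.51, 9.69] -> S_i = 1.01*(-1.76)^i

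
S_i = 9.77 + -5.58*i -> [9.77, 4.19, -1.39, -6.97, -12.55]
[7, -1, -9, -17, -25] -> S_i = 7 + -8*i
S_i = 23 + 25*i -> [23, 48, 73, 98, 123]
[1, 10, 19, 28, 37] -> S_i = 1 + 9*i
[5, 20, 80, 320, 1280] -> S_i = 5*4^i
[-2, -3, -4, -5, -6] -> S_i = -2 + -1*i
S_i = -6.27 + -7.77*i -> [-6.27, -14.04, -21.81, -29.58, -37.35]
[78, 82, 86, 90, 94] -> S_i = 78 + 4*i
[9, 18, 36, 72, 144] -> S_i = 9*2^i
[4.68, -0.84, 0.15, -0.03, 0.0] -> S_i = 4.68*(-0.18)^i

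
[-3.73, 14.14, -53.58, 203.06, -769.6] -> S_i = -3.73*(-3.79)^i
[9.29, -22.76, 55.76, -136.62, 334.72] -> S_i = 9.29*(-2.45)^i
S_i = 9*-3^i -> [9, -27, 81, -243, 729]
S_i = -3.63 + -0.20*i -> [-3.63, -3.83, -4.03, -4.23, -4.43]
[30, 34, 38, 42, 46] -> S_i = 30 + 4*i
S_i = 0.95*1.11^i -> [0.95, 1.05, 1.17, 1.3, 1.44]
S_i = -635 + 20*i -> [-635, -615, -595, -575, -555]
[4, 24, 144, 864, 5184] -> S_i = 4*6^i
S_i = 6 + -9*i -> [6, -3, -12, -21, -30]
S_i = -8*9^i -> [-8, -72, -648, -5832, -52488]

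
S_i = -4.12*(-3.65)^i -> [-4.12, 15.04, -54.89, 200.34, -731.25]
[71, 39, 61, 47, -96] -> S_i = Random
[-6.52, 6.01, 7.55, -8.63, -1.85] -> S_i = Random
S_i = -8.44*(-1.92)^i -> [-8.44, 16.2, -31.11, 59.74, -114.7]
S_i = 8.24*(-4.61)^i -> [8.24, -37.99, 175.12, -807.29, 3721.61]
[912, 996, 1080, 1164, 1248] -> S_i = 912 + 84*i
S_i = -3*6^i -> [-3, -18, -108, -648, -3888]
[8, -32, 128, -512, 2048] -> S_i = 8*-4^i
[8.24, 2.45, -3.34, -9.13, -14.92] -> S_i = 8.24 + -5.79*i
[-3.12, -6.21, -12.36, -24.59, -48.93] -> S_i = -3.12*1.99^i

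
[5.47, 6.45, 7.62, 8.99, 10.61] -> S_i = 5.47*1.18^i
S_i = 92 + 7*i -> [92, 99, 106, 113, 120]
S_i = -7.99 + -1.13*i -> [-7.99, -9.12, -10.25, -11.38, -12.51]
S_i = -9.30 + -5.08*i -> [-9.3, -14.38, -19.46, -24.54, -29.62]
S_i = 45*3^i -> [45, 135, 405, 1215, 3645]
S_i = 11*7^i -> [11, 77, 539, 3773, 26411]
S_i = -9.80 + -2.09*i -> [-9.8, -11.89, -13.98, -16.07, -18.16]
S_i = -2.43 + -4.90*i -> [-2.43, -7.33, -12.23, -17.13, -22.03]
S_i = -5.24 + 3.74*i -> [-5.24, -1.5, 2.24, 5.98, 9.72]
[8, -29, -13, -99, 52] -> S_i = Random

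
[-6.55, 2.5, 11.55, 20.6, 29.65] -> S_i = -6.55 + 9.05*i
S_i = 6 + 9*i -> [6, 15, 24, 33, 42]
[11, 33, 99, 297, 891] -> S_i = 11*3^i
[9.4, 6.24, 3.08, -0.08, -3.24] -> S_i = 9.40 + -3.16*i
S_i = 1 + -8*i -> [1, -7, -15, -23, -31]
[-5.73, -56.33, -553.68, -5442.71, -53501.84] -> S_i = -5.73*9.83^i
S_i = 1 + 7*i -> [1, 8, 15, 22, 29]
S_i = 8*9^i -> [8, 72, 648, 5832, 52488]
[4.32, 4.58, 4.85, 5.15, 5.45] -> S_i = 4.32*1.06^i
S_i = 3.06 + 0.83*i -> [3.06, 3.89, 4.72, 5.55, 6.38]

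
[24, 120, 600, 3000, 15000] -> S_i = 24*5^i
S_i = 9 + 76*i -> [9, 85, 161, 237, 313]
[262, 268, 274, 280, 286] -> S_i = 262 + 6*i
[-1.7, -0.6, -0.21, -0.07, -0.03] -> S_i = -1.70*0.35^i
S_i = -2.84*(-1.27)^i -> [-2.84, 3.61, -4.58, 5.82, -7.39]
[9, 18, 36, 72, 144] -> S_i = 9*2^i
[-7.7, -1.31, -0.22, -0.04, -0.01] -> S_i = -7.70*0.17^i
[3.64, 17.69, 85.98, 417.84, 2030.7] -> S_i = 3.64*4.86^i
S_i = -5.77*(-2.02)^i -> [-5.77, 11.66, -23.54, 47.56, -96.07]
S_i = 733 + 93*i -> [733, 826, 919, 1012, 1105]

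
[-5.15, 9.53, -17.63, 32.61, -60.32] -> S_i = -5.15*(-1.85)^i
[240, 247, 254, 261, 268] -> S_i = 240 + 7*i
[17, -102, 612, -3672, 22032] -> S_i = 17*-6^i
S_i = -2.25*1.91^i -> [-2.25, -4.3, -8.21, -15.68, -29.94]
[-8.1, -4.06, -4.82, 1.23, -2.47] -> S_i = Random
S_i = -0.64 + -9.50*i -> [-0.64, -10.14, -19.64, -29.14, -38.64]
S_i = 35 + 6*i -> [35, 41, 47, 53, 59]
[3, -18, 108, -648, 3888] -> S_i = 3*-6^i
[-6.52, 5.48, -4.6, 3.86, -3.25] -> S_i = -6.52*(-0.84)^i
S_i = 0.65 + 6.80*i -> [0.65, 7.45, 14.25, 21.05, 27.85]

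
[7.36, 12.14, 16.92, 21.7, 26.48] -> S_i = 7.36 + 4.78*i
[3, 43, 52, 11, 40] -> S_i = Random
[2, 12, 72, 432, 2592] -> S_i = 2*6^i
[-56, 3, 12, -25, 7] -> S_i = Random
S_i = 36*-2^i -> [36, -72, 144, -288, 576]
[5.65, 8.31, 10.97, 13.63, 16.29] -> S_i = 5.65 + 2.66*i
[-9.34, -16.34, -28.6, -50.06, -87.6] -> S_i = -9.34*1.75^i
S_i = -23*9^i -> [-23, -207, -1863, -16767, -150903]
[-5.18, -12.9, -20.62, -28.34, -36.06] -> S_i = -5.18 + -7.72*i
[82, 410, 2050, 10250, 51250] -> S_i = 82*5^i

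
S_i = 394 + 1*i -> [394, 395, 396, 397, 398]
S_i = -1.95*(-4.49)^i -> [-1.95, 8.76, -39.31, 176.51, -792.54]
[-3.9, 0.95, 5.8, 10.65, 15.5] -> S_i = -3.90 + 4.85*i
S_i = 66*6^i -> [66, 396, 2376, 14256, 85536]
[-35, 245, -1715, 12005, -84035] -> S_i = -35*-7^i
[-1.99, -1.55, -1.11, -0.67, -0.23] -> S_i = -1.99 + 0.44*i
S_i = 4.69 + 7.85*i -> [4.69, 12.54, 20.39, 28.24, 36.09]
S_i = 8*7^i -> [8, 56, 392, 2744, 19208]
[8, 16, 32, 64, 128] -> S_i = 8*2^i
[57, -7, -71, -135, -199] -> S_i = 57 + -64*i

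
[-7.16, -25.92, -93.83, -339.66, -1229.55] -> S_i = -7.16*3.62^i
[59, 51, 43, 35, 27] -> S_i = 59 + -8*i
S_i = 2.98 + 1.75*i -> [2.98, 4.73, 6.48, 8.23, 9.98]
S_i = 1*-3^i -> [1, -3, 9, -27, 81]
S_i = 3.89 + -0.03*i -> [3.89, 3.86, 3.83, 3.8, 3.77]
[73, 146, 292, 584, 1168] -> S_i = 73*2^i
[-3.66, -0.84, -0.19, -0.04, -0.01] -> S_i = -3.66*0.23^i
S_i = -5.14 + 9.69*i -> [-5.14, 4.55, 14.24, 23.93, 33.62]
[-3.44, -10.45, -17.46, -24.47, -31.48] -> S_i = -3.44 + -7.01*i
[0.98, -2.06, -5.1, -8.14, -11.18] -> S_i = 0.98 + -3.04*i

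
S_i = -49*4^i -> [-49, -196, -784, -3136, -12544]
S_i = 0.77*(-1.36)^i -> [0.77, -1.05, 1.42, -1.94, 2.63]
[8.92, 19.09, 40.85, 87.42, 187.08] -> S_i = 8.92*2.14^i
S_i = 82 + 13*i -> [82, 95, 108, 121, 134]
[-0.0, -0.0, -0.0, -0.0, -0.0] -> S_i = -0.00*2.01^i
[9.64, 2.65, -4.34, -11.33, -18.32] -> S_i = 9.64 + -6.99*i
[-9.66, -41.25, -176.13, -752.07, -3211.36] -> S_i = -9.66*4.27^i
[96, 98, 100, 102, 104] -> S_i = 96 + 2*i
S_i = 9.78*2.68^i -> [9.78, 26.21, 70.24, 188.25, 504.52]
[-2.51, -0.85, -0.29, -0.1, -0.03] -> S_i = -2.51*0.34^i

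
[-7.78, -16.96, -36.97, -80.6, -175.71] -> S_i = -7.78*2.18^i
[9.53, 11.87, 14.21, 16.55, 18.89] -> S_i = 9.53 + 2.34*i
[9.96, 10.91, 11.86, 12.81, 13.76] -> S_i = 9.96 + 0.95*i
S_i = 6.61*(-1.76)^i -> [6.61, -11.63, 20.48, -36.04, 63.42]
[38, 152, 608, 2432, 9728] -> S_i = 38*4^i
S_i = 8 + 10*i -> [8, 18, 28, 38, 48]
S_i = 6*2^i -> [6, 12, 24, 48, 96]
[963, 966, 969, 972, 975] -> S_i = 963 + 3*i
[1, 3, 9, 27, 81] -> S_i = 1*3^i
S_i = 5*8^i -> [5, 40, 320, 2560, 20480]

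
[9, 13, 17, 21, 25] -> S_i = 9 + 4*i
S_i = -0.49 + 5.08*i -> [-0.49, 4.59, 9.67, 14.75, 19.83]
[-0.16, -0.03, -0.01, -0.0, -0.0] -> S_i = -0.16*0.18^i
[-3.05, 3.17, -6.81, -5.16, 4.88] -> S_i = Random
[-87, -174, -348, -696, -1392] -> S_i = -87*2^i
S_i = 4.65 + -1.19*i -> [4.65, 3.46, 2.27, 1.08, -0.11]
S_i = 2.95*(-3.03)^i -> [2.95, -8.94, 27.08, -82.06, 248.65]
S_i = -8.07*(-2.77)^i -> [-8.07, 22.35, -61.92, 171.52, -475.11]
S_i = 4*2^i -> [4, 8, 16, 32, 64]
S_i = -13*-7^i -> [-13, 91, -637, 4459, -31213]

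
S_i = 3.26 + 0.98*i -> [3.26, 4.24, 5.22, 6.2, 7.18]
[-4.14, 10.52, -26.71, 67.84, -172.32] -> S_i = -4.14*(-2.54)^i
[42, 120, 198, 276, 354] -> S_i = 42 + 78*i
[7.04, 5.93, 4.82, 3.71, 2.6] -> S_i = 7.04 + -1.11*i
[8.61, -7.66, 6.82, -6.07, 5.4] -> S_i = 8.61*(-0.89)^i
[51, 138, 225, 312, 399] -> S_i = 51 + 87*i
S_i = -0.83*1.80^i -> [-0.83, -1.49, -2.69, -4.84, -8.71]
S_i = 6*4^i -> [6, 24, 96, 384, 1536]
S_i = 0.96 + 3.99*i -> [0.96, 4.95, 8.94, 12.93, 16.92]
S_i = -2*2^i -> [-2, -4, -8, -16, -32]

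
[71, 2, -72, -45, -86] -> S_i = Random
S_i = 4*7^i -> [4, 28, 196, 1372, 9604]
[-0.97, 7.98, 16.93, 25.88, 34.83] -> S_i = -0.97 + 8.95*i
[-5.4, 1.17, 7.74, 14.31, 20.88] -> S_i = -5.40 + 6.57*i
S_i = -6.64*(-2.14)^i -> [-6.64, 14.21, -30.41, 65.07, -139.26]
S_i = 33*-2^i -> [33, -66, 132, -264, 528]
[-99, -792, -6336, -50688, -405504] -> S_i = -99*8^i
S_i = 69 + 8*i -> [69, 77, 85, 93, 101]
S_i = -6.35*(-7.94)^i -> [-6.35, 50.42, -400.33, 3178.6, -25238.05]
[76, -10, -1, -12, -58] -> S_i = Random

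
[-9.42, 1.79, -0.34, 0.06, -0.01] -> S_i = -9.42*(-0.19)^i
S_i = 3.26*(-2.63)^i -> [3.26, -8.57, 22.55, -59.3, 155.97]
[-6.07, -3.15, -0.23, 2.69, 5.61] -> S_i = -6.07 + 2.92*i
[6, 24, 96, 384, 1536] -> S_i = 6*4^i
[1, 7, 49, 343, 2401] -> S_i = 1*7^i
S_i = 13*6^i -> [13, 78, 468, 2808, 16848]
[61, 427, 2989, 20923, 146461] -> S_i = 61*7^i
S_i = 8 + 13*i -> [8, 21, 34, 47, 60]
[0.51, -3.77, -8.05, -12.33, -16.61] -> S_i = 0.51 + -4.28*i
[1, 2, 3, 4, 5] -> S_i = 1 + 1*i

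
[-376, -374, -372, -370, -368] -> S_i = -376 + 2*i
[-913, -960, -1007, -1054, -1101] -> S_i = -913 + -47*i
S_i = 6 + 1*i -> [6, 7, 8, 9, 10]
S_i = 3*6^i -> [3, 18, 108, 648, 3888]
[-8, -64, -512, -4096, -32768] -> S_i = -8*8^i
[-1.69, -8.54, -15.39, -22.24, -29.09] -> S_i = -1.69 + -6.85*i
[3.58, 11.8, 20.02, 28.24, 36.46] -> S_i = 3.58 + 8.22*i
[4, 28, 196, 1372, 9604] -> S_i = 4*7^i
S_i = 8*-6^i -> [8, -48, 288, -1728, 10368]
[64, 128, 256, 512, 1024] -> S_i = 64*2^i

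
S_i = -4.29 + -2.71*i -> [-4.29, -7.0, -9.71, -12.42, -15.13]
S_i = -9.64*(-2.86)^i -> [-9.64, 27.57, -78.85, 225.51, -644.97]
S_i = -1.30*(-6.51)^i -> [-1.3, 8.46, -55.09, 358.66, -2334.89]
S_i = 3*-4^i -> [3, -12, 48, -192, 768]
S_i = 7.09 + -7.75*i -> [7.09, -0.66, -8.41, -16.16, -23.91]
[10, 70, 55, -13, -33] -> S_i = Random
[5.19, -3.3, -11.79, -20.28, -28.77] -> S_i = 5.19 + -8.49*i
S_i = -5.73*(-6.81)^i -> [-5.73, 39.02, -265.74, 1809.66, -12323.76]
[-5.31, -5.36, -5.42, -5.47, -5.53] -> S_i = -5.31*1.01^i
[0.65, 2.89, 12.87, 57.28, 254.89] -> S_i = 0.65*4.45^i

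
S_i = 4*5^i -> [4, 20, 100, 500, 2500]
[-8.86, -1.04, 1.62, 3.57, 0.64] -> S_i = Random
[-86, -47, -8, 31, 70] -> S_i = -86 + 39*i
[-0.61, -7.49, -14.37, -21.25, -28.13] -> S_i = -0.61 + -6.88*i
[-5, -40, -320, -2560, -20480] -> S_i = -5*8^i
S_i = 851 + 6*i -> [851, 857, 863, 869, 875]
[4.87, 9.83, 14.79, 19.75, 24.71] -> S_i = 4.87 + 4.96*i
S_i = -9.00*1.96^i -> [-9.0, -17.64, -34.57, -67.77, -132.82]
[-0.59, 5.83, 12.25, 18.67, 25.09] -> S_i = -0.59 + 6.42*i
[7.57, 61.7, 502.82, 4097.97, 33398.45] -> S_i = 7.57*8.15^i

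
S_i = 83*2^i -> [83, 166, 332, 664, 1328]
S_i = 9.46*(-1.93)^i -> [9.46, -18.26, 35.24, -68.01, 131.26]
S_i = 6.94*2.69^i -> [6.94, 18.67, 50.22, 135.09, 363.39]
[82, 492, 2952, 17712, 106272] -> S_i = 82*6^i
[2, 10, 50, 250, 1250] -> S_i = 2*5^i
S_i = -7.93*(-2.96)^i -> [-7.93, 23.47, -69.48, 205.66, -608.75]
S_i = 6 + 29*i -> [6, 35, 64, 93, 122]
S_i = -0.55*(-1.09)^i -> [-0.55, 0.6, -0.65, 0.71, -0.78]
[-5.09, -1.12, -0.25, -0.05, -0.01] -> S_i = -5.09*0.22^i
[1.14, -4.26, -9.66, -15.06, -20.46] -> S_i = 1.14 + -5.40*i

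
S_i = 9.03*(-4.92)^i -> [9.03, -44.43, 218.58, -1075.43, 5291.13]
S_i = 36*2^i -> [36, 72, 144, 288, 576]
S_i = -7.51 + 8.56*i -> [-7.51, 1.05, 9.61, 18.17, 26.73]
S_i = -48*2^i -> [-48, -96, -192, -384, -768]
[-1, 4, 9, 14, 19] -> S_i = -1 + 5*i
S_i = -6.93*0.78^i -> [-6.93, -5.41, -4.22, -3.29, -2.57]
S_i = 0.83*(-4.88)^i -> [0.83, -4.05, 19.77, -96.46, 470.71]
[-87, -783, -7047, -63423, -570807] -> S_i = -87*9^i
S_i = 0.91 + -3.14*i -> [0.91, -2.23, -5.37, -8.51, -11.65]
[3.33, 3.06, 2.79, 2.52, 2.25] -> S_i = 3.33 + -0.27*i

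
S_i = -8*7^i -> [-8, -56, -392, -2744, -19208]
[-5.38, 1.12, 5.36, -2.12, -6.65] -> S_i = Random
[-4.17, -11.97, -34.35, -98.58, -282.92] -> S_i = -4.17*2.87^i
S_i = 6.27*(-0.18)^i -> [6.27, -1.13, 0.2, -0.04, 0.01]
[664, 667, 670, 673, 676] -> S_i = 664 + 3*i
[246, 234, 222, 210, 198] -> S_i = 246 + -12*i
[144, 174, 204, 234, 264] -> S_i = 144 + 30*i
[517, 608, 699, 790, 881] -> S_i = 517 + 91*i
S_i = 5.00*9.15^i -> [5.0, 45.75, 418.61, 3830.3, 35047.29]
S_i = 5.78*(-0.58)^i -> [5.78, -3.35, 1.94, -1.13, 0.65]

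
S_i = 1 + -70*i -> [1, -69, -139, -209, -279]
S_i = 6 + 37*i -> [6, 43, 80, 117, 154]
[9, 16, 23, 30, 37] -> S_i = 9 + 7*i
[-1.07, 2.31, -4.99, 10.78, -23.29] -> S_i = -1.07*(-2.16)^i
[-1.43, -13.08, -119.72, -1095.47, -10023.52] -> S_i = -1.43*9.15^i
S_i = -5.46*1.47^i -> [-5.46, -8.03, -11.8, -17.34, -25.5]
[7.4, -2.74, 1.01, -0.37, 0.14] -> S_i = 7.40*(-0.37)^i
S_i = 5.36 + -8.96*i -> [5.36, -3.6, -12.56, -21.52, -30.48]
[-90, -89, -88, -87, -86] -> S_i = -90 + 1*i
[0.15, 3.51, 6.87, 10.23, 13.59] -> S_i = 0.15 + 3.36*i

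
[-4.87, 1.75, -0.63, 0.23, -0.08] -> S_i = -4.87*(-0.36)^i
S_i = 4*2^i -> [4, 8, 16, 32, 64]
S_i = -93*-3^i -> [-93, 279, -837, 2511, -7533]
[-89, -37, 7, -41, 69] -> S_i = Random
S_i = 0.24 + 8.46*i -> [0.24, 8.7, 17.16, 25.62, 34.08]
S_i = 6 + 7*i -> [6, 13, 20, 27, 34]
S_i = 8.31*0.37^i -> [8.31, 3.07, 1.14, 0.42, 0.16]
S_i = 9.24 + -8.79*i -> [9.24, 0.45, -8.34, -17.13, -25.92]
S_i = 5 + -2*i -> [5, 3, 1, -1, -3]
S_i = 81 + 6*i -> [81, 87, 93, 99, 105]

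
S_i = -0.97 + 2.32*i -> [-0.97, 1.35, 3.67, 5.99, 8.31]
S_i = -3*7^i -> [-3, -21, -147, -1029, -7203]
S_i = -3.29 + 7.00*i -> [-3.29, 3.71, 10.71, 17.71, 24.71]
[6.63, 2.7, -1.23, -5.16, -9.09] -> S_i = 6.63 + -3.93*i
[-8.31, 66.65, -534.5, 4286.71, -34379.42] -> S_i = -8.31*(-8.02)^i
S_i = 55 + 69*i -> [55, 124, 193, 262, 331]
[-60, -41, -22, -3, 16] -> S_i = -60 + 19*i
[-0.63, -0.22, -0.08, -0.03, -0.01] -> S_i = -0.63*0.35^i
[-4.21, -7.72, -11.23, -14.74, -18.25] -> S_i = -4.21 + -3.51*i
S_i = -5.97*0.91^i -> [-5.97, -5.43, -4.94, -4.5, -4.09]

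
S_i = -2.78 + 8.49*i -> [-2.78, 5.71, 14.2, 22.69, 31.18]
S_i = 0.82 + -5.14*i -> [0.82, -4.32, -9.46, -14.6, -19.74]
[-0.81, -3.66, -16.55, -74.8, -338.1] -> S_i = -0.81*4.52^i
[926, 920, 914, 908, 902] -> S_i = 926 + -6*i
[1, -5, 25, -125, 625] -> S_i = 1*-5^i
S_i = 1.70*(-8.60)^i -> [1.7, -14.62, 125.73, -1081.3, 9299.14]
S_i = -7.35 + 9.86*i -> [-7.35, 2.51, 12.37, 22.23, 32.09]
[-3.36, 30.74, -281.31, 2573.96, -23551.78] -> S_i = -3.36*(-9.15)^i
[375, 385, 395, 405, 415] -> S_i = 375 + 10*i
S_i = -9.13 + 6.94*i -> [-9.13, -2.19, 4.75, 11.69, 18.63]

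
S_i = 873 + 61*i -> [873, 934, 995, 1056, 1117]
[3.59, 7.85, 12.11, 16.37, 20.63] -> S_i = 3.59 + 4.26*i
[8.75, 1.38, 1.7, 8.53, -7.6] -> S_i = Random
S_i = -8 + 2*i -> [-8, -6, -4, -2, 0]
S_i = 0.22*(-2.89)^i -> [0.22, -0.64, 1.84, -5.31, 15.35]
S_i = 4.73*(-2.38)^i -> [4.73, -11.26, 26.79, -63.77, 151.76]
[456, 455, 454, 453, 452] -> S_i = 456 + -1*i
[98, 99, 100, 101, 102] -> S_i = 98 + 1*i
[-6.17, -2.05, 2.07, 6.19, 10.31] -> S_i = -6.17 + 4.12*i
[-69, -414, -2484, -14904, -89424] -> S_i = -69*6^i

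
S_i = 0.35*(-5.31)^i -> [0.35, -1.86, 9.87, -52.4, 278.26]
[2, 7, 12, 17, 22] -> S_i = 2 + 5*i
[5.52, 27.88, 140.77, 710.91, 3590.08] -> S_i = 5.52*5.05^i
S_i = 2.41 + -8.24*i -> [2.41, -5.83, -14.07, -22.31, -30.55]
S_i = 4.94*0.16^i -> [4.94, 0.79, 0.13, 0.02, 0.0]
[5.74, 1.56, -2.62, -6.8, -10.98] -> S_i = 5.74 + -4.18*i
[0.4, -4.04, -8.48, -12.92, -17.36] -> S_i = 0.40 + -4.44*i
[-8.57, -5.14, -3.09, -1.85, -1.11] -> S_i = -8.57*0.60^i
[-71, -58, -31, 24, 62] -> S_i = Random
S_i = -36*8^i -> [-36, -288, -2304, -18432, -147456]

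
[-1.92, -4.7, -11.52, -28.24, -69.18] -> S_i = -1.92*2.45^i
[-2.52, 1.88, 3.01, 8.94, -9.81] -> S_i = Random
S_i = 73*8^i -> [73, 584, 4672, 37376, 299008]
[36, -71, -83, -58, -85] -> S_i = Random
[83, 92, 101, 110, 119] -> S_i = 83 + 9*i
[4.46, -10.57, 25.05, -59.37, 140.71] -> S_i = 4.46*(-2.37)^i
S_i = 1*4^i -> [1, 4, 16, 64, 256]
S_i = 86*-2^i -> [86, -172, 344, -688, 1376]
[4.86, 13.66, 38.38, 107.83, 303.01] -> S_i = 4.86*2.81^i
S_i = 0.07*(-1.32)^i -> [0.07, -0.09, 0.12, -0.16, 0.21]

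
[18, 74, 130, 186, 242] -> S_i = 18 + 56*i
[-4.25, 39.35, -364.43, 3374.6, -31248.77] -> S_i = -4.25*(-9.26)^i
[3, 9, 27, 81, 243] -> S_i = 3*3^i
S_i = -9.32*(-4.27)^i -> [-9.32, 39.8, -169.93, 725.6, -3098.33]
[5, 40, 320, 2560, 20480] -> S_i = 5*8^i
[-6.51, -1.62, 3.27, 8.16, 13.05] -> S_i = -6.51 + 4.89*i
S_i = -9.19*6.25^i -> [-9.19, -57.44, -358.98, -2243.65, -14022.83]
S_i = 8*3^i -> [8, 24, 72, 216, 648]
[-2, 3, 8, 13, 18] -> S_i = -2 + 5*i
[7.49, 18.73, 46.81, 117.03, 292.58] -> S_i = 7.49*2.50^i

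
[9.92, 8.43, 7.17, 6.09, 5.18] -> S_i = 9.92*0.85^i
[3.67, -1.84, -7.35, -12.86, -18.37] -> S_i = 3.67 + -5.51*i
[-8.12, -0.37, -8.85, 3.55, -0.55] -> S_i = Random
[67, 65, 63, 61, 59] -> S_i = 67 + -2*i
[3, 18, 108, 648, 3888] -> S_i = 3*6^i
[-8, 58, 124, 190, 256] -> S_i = -8 + 66*i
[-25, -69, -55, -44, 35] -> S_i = Random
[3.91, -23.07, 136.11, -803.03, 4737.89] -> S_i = 3.91*(-5.90)^i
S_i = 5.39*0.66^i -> [5.39, 3.56, 2.35, 1.55, 1.02]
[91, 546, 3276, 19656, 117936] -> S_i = 91*6^i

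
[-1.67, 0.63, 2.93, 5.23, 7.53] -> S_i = -1.67 + 2.30*i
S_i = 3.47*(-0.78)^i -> [3.47, -2.71, 2.11, -1.65, 1.28]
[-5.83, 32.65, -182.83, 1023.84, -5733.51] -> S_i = -5.83*(-5.60)^i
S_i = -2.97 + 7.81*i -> [-2.97, 4.84, 12.65, 20.46, 28.27]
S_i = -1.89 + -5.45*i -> [-1.89, -7.34, -12.79, -18.24, -23.69]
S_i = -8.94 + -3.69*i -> [-8.94, -12.63, -16.32, -20.01, -23.7]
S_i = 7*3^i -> [7, 21, 63, 189, 567]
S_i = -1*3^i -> [-1, -3, -9, -27, -81]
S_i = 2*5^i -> [2, 10, 50, 250, 1250]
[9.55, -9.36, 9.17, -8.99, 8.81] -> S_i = 9.55*(-0.98)^i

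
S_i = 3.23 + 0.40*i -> [3.23, 3.63, 4.03, 4.43, 4.83]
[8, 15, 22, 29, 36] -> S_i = 8 + 7*i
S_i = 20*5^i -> [20, 100, 500, 2500, 12500]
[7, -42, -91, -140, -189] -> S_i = 7 + -49*i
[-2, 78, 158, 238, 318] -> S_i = -2 + 80*i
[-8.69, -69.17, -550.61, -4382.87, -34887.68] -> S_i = -8.69*7.96^i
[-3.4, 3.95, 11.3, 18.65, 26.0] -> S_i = -3.40 + 7.35*i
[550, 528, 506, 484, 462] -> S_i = 550 + -22*i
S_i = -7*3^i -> [-7, -21, -63, -189, -567]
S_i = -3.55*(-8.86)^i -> [-3.55, 31.45, -278.67, 2469.05, -21875.76]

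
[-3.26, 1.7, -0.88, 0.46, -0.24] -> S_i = -3.26*(-0.52)^i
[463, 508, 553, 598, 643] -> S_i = 463 + 45*i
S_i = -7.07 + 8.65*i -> [-7.07, 1.58, 10.23, 18.88, 27.53]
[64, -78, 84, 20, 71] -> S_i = Random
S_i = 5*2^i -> [5, 10, 20, 40, 80]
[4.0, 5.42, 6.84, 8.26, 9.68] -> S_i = 4.00 + 1.42*i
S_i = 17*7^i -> [17, 119, 833, 5831, 40817]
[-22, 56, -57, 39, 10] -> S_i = Random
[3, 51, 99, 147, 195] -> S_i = 3 + 48*i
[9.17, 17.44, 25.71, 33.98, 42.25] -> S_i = 9.17 + 8.27*i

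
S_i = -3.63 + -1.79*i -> [-3.63, -5.42, -7.21, -9.0, -10.79]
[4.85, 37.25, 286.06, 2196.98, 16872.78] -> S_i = 4.85*7.68^i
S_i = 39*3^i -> [39, 117, 351, 1053, 3159]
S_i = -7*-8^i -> [-7, 56, -448, 3584, -28672]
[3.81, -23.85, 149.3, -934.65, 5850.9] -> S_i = 3.81*(-6.26)^i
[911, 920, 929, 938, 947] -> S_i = 911 + 9*i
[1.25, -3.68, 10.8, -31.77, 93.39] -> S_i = 1.25*(-2.94)^i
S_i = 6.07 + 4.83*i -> [6.07, 10.9, 15.73, 20.56, 25.39]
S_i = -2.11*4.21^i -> [-2.11, -8.88, -37.4, -157.44, -662.84]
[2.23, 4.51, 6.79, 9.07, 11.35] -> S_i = 2.23 + 2.28*i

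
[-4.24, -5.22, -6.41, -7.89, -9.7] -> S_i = -4.24*1.23^i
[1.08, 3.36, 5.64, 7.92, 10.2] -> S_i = 1.08 + 2.28*i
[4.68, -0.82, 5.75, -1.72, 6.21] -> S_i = Random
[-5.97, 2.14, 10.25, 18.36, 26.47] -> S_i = -5.97 + 8.11*i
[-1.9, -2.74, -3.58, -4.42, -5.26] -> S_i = -1.90 + -0.84*i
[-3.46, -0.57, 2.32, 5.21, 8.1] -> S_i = -3.46 + 2.89*i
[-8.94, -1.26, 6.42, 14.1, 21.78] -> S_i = -8.94 + 7.68*i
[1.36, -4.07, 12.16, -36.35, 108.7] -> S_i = 1.36*(-2.99)^i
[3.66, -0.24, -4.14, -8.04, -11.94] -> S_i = 3.66 + -3.90*i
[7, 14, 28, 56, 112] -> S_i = 7*2^i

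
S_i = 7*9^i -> [7, 63, 567, 5103, 45927]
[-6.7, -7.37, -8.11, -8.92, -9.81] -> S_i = -6.70*1.10^i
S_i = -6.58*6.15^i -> [-6.58, -40.47, -248.87, -1530.56, -9412.96]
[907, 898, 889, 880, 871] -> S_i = 907 + -9*i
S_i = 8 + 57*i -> [8, 65, 122, 179, 236]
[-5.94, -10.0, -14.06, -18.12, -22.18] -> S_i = -5.94 + -4.06*i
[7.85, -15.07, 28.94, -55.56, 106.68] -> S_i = 7.85*(-1.92)^i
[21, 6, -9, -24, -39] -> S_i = 21 + -15*i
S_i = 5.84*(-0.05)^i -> [5.84, -0.29, 0.01, -0.0, 0.0]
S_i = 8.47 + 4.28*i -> [8.47, 12.75, 17.03, 21.31, 25.59]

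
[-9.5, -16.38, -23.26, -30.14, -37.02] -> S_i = -9.50 + -6.88*i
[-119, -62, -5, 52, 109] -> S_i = -119 + 57*i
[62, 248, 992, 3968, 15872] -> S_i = 62*4^i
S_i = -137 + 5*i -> [-137, -132, -127, -122, -117]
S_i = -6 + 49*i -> [-6, 43, 92, 141, 190]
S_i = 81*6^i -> [81, 486, 2916, 17496, 104976]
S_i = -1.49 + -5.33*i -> [-1.49, -6.82, -12.15, -17.48, -22.81]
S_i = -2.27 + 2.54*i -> [-2.27, 0.27, 2.81, 5.35, 7.89]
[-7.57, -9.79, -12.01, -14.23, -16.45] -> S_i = -7.57 + -2.22*i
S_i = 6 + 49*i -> [6, 55, 104, 153, 202]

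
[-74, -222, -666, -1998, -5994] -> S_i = -74*3^i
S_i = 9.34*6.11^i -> [9.34, 57.07, 348.68, 2130.45, 13017.02]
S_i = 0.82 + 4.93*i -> [0.82, 5.75, 10.68, 15.61, 20.54]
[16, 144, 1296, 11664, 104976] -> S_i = 16*9^i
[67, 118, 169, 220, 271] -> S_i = 67 + 51*i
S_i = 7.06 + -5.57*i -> [7.06, 1.49, -4.08, -9.65, -15.22]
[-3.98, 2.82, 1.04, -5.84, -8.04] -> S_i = Random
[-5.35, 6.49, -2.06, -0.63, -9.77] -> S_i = Random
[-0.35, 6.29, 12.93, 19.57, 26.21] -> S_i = -0.35 + 6.64*i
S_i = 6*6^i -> [6, 36, 216, 1296, 7776]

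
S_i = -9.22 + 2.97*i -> [-9.22, -6.25, -3.28, -0.31, 2.66]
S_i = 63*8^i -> [63, 504, 4032, 32256, 258048]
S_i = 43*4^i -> [43, 172, 688, 2752, 11008]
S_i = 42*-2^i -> [42, -84, 168, -336, 672]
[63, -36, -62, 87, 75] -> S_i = Random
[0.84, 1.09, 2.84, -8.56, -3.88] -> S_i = Random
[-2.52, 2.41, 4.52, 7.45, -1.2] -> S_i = Random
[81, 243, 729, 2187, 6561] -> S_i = 81*3^i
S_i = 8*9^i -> [8, 72, 648, 5832, 52488]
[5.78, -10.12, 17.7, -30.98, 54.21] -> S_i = 5.78*(-1.75)^i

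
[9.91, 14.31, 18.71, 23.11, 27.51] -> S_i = 9.91 + 4.40*i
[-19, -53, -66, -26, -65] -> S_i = Random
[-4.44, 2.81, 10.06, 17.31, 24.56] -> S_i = -4.44 + 7.25*i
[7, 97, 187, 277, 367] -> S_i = 7 + 90*i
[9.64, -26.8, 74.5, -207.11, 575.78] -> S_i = 9.64*(-2.78)^i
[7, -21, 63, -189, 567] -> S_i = 7*-3^i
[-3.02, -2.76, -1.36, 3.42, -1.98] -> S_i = Random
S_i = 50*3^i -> [50, 150, 450, 1350, 4050]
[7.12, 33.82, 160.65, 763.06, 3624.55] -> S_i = 7.12*4.75^i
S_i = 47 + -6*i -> [47, 41, 35, 29, 23]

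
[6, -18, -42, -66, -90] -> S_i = 6 + -24*i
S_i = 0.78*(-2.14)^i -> [0.78, -1.67, 3.57, -7.64, 16.36]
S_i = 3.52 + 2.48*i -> [3.52, 6.0, 8.48, 10.96, 13.44]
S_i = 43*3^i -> [43, 129, 387, 1161, 3483]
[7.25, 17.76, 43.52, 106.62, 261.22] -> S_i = 7.25*2.45^i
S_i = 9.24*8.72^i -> [9.24, 80.57, 702.59, 6126.63, 53424.19]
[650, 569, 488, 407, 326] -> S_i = 650 + -81*i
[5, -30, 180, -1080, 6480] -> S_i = 5*-6^i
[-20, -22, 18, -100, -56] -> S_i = Random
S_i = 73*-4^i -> [73, -292, 1168, -4672, 18688]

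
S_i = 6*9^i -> [6, 54, 486, 4374, 39366]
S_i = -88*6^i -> [-88, -528, -3168, -19008, -114048]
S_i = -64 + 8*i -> [-64, -56, -48, -40, -32]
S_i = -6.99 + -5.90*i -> [-6.99, -12.89, -18.79, -24.69, -30.59]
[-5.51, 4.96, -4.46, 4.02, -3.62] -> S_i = -5.51*(-0.90)^i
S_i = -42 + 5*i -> [-42, -37, -32, -27, -22]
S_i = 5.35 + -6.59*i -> [5.35, -1.24, -7.83, -14.42, -21.01]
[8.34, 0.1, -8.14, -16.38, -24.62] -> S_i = 8.34 + -8.24*i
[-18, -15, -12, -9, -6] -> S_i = -18 + 3*i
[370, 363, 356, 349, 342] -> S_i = 370 + -7*i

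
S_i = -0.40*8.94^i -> [-0.4, -3.58, -31.97, -285.81, -2555.11]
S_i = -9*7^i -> [-9, -63, -441, -3087, -21609]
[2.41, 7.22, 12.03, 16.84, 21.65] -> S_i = 2.41 + 4.81*i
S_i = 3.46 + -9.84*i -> [3.46, -6.38, -16.22, -26.06, -35.9]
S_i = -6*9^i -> [-6, -54, -486, -4374, -39366]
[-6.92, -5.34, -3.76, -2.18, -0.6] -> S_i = -6.92 + 1.58*i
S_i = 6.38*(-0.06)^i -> [6.38, -0.38, 0.02, -0.0, 0.0]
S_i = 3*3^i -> [3, 9, 27, 81, 243]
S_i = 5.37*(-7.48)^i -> [5.37, -40.17, 300.45, -2247.39, 16810.5]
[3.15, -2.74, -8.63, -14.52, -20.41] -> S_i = 3.15 + -5.89*i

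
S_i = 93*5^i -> [93, 465, 2325, 11625, 58125]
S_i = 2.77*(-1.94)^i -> [2.77, -5.37, 10.43, -20.22, 39.24]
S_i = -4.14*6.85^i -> [-4.14, -28.36, -194.26, -1330.68, -9115.12]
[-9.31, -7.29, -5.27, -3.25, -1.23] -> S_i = -9.31 + 2.02*i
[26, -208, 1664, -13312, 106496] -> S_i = 26*-8^i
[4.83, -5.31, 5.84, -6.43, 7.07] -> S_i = 4.83*(-1.10)^i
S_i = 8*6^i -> [8, 48, 288, 1728, 10368]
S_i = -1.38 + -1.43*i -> [-1.38, -2.81, -4.24, -5.67, -7.1]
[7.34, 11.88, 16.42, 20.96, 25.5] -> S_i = 7.34 + 4.54*i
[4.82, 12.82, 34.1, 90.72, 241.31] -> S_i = 4.82*2.66^i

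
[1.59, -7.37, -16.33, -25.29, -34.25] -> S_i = 1.59 + -8.96*i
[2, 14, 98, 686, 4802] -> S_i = 2*7^i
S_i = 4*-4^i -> [4, -16, 64, -256, 1024]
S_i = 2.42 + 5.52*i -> [2.42, 7.94, 13.46, 18.98, 24.5]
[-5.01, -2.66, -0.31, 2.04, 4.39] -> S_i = -5.01 + 2.35*i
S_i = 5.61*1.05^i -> [5.61, 5.89, 6.19, 6.49, 6.82]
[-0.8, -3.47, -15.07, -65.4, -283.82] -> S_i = -0.80*4.34^i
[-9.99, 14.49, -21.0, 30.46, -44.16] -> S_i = -9.99*(-1.45)^i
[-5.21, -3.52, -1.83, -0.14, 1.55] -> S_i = -5.21 + 1.69*i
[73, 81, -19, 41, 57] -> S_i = Random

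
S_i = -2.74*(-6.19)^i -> [-2.74, 16.96, -104.99, 649.86, -4022.66]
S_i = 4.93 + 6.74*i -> [4.93, 11.67, 18.41, 25.15, 31.89]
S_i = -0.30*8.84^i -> [-0.3, -2.65, -23.44, -207.24, -1832.02]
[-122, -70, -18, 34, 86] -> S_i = -122 + 52*i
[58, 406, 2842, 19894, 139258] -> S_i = 58*7^i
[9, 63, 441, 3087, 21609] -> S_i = 9*7^i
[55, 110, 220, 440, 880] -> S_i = 55*2^i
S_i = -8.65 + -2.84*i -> [-8.65, -11.49, -14.33, -17.17, -20.01]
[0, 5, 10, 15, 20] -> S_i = 0 + 5*i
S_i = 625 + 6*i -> [625, 631, 637, 643, 649]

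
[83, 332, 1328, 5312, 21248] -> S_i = 83*4^i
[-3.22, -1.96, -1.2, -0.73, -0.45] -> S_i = -3.22*0.61^i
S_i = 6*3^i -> [6, 18, 54, 162, 486]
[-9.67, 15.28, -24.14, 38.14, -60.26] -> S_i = -9.67*(-1.58)^i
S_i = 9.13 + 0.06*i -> [9.13, 9.19, 9.25, 9.31, 9.37]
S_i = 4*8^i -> [4, 32, 256, 2048, 16384]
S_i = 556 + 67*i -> [556, 623, 690, 757, 824]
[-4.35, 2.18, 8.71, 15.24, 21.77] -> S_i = -4.35 + 6.53*i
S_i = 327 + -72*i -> [327, 255, 183, 111, 39]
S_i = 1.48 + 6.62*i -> [1.48, 8.1, 14.72, 21.34, 27.96]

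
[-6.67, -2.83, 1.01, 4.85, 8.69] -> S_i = -6.67 + 3.84*i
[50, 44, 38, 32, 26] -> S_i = 50 + -6*i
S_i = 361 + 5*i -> [361, 366, 371, 376, 381]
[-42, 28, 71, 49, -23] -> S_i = Random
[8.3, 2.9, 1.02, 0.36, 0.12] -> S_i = 8.30*0.35^i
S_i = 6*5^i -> [6, 30, 150, 750, 3750]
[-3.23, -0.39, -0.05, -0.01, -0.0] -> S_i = -3.23*0.12^i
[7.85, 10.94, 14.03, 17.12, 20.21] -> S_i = 7.85 + 3.09*i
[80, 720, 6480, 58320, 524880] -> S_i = 80*9^i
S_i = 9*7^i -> [9, 63, 441, 3087, 21609]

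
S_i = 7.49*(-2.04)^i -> [7.49, -15.28, 31.17, -63.59, 129.72]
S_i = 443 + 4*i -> [443, 447, 451, 455, 459]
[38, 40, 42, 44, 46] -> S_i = 38 + 2*i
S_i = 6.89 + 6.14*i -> [6.89, 13.03, 19.17, 25.31, 31.45]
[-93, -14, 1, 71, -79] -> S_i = Random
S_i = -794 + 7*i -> [-794, -787, -780, -773, -766]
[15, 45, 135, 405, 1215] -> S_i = 15*3^i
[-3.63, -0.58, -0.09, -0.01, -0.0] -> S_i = -3.63*0.16^i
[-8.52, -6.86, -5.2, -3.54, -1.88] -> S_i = -8.52 + 1.66*i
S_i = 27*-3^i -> [27, -81, 243, -729, 2187]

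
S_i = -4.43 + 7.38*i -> [-4.43, 2.95, 10.33, 17.71, 25.09]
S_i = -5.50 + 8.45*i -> [-5.5, 2.95, 11.4, 19.85, 28.3]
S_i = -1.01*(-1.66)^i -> [-1.01, 1.68, -2.78, 4.62, -7.67]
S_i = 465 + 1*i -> [465, 466, 467, 468, 469]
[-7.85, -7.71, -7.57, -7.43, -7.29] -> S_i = -7.85 + 0.14*i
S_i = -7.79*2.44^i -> [-7.79, -19.01, -46.38, -113.16, -276.12]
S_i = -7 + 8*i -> [-7, 1, 9, 17, 25]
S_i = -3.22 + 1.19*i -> [-3.22, -2.03, -0.84, 0.35, 1.54]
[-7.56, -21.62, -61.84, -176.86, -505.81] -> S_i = -7.56*2.86^i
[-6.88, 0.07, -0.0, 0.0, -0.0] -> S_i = -6.88*(-0.01)^i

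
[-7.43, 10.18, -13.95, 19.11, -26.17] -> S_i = -7.43*(-1.37)^i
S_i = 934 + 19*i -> [934, 953, 972, 991, 1010]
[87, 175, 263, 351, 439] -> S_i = 87 + 88*i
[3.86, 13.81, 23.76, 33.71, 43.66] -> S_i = 3.86 + 9.95*i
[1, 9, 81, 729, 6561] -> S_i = 1*9^i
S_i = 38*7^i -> [38, 266, 1862, 13034, 91238]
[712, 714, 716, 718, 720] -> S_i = 712 + 2*i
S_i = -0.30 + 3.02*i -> [-0.3, 2.72, 5.74, 8.76, 11.78]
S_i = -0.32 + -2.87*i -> [-0.32, -3.19, -6.06, -8.93, -11.8]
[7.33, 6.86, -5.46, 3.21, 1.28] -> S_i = Random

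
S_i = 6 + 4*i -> [6, 10, 14, 18, 22]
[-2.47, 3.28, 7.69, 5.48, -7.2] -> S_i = Random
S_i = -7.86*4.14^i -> [-7.86, -32.54, -134.72, -557.73, -2309.0]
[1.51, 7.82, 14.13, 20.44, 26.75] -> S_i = 1.51 + 6.31*i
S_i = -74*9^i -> [-74, -666, -5994, -53946, -485514]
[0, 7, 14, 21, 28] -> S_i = 0 + 7*i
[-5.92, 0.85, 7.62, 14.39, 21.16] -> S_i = -5.92 + 6.77*i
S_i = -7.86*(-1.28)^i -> [-7.86, 10.06, -12.88, 16.48, -21.1]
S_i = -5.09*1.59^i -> [-5.09, -8.09, -12.87, -20.46, -32.53]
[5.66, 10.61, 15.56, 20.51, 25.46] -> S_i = 5.66 + 4.95*i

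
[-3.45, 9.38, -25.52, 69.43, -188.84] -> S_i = -3.45*(-2.72)^i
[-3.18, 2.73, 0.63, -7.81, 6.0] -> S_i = Random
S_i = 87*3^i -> [87, 261, 783, 2349, 7047]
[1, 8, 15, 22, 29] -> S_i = 1 + 7*i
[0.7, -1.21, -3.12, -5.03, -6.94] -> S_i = 0.70 + -1.91*i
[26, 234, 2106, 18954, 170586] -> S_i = 26*9^i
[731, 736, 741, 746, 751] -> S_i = 731 + 5*i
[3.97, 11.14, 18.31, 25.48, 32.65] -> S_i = 3.97 + 7.17*i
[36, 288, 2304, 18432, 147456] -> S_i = 36*8^i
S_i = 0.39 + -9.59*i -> [0.39, -9.2, -18.79, -28.38, -37.97]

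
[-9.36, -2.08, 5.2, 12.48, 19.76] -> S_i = -9.36 + 7.28*i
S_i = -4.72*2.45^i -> [-4.72, -11.56, -28.33, -69.41, -170.06]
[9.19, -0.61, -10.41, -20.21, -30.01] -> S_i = 9.19 + -9.80*i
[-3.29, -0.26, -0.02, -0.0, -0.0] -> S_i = -3.29*0.08^i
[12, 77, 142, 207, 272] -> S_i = 12 + 65*i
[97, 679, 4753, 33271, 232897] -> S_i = 97*7^i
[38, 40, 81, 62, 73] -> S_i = Random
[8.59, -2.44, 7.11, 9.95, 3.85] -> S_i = Random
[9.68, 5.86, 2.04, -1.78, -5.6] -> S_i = 9.68 + -3.82*i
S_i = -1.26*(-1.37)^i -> [-1.26, 1.73, -2.36, 3.24, -4.44]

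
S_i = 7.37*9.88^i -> [7.37, 72.82, 719.42, 7107.85, 70225.57]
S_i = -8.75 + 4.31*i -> [-8.75, -4.44, -0.13, 4.18, 8.49]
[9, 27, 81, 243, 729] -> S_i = 9*3^i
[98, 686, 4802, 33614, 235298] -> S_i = 98*7^i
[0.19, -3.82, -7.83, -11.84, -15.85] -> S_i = 0.19 + -4.01*i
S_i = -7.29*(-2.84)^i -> [-7.29, 20.7, -58.8, 166.99, -474.24]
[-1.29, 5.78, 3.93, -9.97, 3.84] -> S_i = Random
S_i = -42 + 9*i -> [-42, -33, -24, -15, -6]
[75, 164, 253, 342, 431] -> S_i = 75 + 89*i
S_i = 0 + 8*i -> [0, 8, 16, 24, 32]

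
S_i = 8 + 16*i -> [8, 24, 40, 56, 72]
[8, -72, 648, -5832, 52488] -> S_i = 8*-9^i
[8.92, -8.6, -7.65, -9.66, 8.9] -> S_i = Random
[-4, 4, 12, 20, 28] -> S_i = -4 + 8*i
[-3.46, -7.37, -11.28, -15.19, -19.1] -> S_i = -3.46 + -3.91*i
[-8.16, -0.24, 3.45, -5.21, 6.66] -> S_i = Random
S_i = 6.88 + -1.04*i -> [6.88, 5.84, 4.8, 3.76, 2.72]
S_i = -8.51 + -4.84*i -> [-8.51, -13.35, -18.19, -23.03, -27.87]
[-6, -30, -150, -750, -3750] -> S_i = -6*5^i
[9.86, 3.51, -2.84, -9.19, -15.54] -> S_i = 9.86 + -6.35*i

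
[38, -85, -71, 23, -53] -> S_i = Random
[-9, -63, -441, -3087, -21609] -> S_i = -9*7^i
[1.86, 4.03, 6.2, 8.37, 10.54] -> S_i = 1.86 + 2.17*i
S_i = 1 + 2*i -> [1, 3, 5, 7, 9]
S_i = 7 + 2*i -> [7, 9, 11, 13, 15]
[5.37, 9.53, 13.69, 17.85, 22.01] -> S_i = 5.37 + 4.16*i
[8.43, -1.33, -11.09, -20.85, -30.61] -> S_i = 8.43 + -9.76*i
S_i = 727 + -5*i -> [727, 722, 717, 712, 707]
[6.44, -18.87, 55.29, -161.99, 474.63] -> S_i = 6.44*(-2.93)^i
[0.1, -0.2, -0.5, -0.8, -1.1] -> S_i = 0.10 + -0.30*i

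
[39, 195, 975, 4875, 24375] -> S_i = 39*5^i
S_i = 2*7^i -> [2, 14, 98, 686, 4802]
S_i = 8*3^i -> [8, 24, 72, 216, 648]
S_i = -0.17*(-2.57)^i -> [-0.17, 0.44, -1.12, 2.89, -7.42]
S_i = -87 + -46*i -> [-87, -133, -179, -225, -271]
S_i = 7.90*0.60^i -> [7.9, 4.74, 2.84, 1.71, 1.02]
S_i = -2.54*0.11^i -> [-2.54, -0.28, -0.03, -0.0, -0.0]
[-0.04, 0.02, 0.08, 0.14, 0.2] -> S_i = -0.04 + 0.06*i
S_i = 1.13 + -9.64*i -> [1.13, -8.51, -18.15, -27.79, -37.43]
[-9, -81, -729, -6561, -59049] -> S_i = -9*9^i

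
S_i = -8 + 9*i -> [-8, 1, 10, 19, 28]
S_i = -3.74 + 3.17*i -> [-3.74, -0.57, 2.6, 5.77, 8.94]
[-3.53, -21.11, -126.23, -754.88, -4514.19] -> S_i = -3.53*5.98^i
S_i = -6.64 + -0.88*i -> [-6.64, -7.52, -8.4, -9.28, -10.16]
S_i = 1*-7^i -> [1, -7, 49, -343, 2401]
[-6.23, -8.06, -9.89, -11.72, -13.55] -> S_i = -6.23 + -1.83*i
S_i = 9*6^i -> [9, 54, 324, 1944, 11664]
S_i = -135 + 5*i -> [-135, -130, -125, -120, -115]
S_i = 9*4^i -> [9, 36, 144, 576, 2304]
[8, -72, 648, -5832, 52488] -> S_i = 8*-9^i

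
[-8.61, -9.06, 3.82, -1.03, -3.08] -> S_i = Random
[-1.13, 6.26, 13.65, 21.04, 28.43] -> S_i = -1.13 + 7.39*i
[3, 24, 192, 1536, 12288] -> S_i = 3*8^i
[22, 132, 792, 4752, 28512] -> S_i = 22*6^i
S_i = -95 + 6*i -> [-95, -89, -83, -77, -71]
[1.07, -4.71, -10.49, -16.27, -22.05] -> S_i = 1.07 + -5.78*i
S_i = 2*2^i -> [2, 4, 8, 16, 32]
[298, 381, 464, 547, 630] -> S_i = 298 + 83*i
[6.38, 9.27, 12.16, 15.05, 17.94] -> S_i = 6.38 + 2.89*i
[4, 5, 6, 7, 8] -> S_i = 4 + 1*i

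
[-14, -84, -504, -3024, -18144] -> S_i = -14*6^i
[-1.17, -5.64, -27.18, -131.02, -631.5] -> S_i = -1.17*4.82^i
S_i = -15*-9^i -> [-15, 135, -1215, 10935, -98415]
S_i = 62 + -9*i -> [62, 53, 44, 35, 26]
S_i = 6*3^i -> [6, 18, 54, 162, 486]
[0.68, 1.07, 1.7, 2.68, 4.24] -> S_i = 0.68*1.58^i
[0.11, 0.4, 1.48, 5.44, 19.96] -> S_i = 0.11*3.67^i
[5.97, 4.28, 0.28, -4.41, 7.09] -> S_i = Random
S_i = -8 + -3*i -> [-8, -11, -14, -17, -20]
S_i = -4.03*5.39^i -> [-4.03, -21.72, -117.08, -631.06, -3401.42]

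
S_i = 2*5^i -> [2, 10, 50, 250, 1250]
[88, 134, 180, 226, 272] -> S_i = 88 + 46*i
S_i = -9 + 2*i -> [-9, -7, -5, -3, -1]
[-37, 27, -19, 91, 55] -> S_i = Random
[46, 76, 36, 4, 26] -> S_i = Random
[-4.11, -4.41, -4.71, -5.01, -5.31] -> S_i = -4.11 + -0.30*i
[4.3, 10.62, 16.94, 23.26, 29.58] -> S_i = 4.30 + 6.32*i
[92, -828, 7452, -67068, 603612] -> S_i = 92*-9^i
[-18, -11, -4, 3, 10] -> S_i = -18 + 7*i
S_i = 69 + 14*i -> [69, 83, 97, 111, 125]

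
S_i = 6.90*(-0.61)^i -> [6.9, -4.21, 2.57, -1.57, 0.96]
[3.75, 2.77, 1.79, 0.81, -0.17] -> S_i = 3.75 + -0.98*i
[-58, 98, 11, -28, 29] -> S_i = Random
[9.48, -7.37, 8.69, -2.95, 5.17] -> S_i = Random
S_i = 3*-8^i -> [3, -24, 192, -1536, 12288]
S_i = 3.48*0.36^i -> [3.48, 1.25, 0.45, 0.16, 0.06]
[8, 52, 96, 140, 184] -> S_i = 8 + 44*i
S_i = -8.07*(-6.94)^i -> [-8.07, 56.01, -388.68, 2697.44, -18720.24]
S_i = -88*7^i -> [-88, -616, -4312, -30184, -211288]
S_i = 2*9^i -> [2, 18, 162, 1458, 13122]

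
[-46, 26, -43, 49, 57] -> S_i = Random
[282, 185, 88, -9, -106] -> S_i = 282 + -97*i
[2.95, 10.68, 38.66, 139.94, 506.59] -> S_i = 2.95*3.62^i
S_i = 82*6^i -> [82, 492, 2952, 17712, 106272]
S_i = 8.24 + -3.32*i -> [8.24, 4.92, 1.6, -1.72, -5.04]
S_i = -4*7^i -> [-4, -28, -196, -1372, -9604]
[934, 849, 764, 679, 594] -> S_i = 934 + -85*i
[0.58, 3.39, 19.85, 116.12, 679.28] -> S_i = 0.58*5.85^i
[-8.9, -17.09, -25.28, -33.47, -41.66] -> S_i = -8.90 + -8.19*i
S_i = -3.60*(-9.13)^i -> [-3.6, 32.87, -300.08, 2739.77, -25014.14]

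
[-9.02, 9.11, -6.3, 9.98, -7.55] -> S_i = Random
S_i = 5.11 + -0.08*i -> [5.11, 5.03, 4.95, 4.87, 4.79]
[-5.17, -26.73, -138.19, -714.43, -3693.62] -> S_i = -5.17*5.17^i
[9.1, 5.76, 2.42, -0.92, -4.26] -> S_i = 9.10 + -3.34*i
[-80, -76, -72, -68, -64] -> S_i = -80 + 4*i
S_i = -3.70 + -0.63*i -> [-3.7, -4.33, -4.96, -5.59, -6.22]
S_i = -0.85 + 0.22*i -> [-0.85, -0.63, -0.41, -0.19, 0.03]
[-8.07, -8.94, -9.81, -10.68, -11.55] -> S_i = -8.07 + -0.87*i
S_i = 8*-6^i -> [8, -48, 288, -1728, 10368]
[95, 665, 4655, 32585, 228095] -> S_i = 95*7^i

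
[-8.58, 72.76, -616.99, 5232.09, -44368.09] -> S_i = -8.58*(-8.48)^i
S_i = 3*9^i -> [3, 27, 243, 2187, 19683]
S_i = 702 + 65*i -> [702, 767, 832, 897, 962]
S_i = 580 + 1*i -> [580, 581, 582, 583, 584]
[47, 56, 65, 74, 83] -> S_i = 47 + 9*i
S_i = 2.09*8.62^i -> [2.09, 18.02, 155.3, 1338.65, 11539.19]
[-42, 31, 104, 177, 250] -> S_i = -42 + 73*i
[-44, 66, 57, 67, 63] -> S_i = Random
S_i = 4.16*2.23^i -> [4.16, 9.28, 20.69, 46.13, 102.88]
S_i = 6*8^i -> [6, 48, 384, 3072, 24576]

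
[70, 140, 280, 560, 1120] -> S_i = 70*2^i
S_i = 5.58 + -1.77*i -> [5.58, 3.81, 2.04, 0.27, -1.5]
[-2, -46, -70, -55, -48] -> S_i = Random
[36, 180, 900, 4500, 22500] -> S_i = 36*5^i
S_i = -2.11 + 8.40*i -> [-2.11, 6.29, 14.69, 23.09, 31.49]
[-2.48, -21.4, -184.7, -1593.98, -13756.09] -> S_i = -2.48*8.63^i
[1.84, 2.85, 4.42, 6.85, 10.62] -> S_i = 1.84*1.55^i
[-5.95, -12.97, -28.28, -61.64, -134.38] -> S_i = -5.95*2.18^i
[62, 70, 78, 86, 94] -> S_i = 62 + 8*i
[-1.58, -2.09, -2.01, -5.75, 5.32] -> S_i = Random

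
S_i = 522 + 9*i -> [522, 531, 540, 549, 558]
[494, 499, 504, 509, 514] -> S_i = 494 + 5*i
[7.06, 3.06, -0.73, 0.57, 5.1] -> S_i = Random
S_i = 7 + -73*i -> [7, -66, -139, -212, -285]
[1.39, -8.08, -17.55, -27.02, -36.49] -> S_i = 1.39 + -9.47*i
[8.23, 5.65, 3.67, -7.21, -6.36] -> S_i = Random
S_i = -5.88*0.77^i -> [-5.88, -4.53, -3.49, -2.68, -2.07]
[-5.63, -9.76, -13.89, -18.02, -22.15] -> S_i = -5.63 + -4.13*i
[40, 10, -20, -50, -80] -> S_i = 40 + -30*i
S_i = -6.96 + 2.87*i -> [-6.96, -4.09, -1.22, 1.65, 4.52]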